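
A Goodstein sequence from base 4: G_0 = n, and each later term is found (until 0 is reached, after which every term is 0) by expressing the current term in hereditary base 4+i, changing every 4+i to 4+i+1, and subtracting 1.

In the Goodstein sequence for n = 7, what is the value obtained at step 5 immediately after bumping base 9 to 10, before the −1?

6

base 4: 7 = 4 + 3; at 5: 5 + 3 = 8; next = 7
base 5: 7 = 5 + 2; at 6: 6 + 2 = 8; next = 7
base 6: 7 = 6 + 1; at 7: 7 + 1 = 8; next = 7
base 7: 7 = 7; at 8: 8 = 8; next = 7
base 8: 7 = 7; at 9: 7 = 7; next = 6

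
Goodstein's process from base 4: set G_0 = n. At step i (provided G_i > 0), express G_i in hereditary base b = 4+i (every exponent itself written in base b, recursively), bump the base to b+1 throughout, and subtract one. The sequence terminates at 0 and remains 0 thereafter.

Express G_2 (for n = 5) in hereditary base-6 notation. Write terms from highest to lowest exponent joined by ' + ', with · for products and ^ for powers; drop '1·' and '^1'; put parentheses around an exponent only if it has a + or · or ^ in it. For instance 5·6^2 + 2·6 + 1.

G_0=5  [base 4] 4 + 1  →[4↦5]→  5 + 1 = 6  −1 ⇒ G_1=5
G_1=5  [base 5] 5  →[5↦6]→  6 = 6  −1 ⇒ G_2=5
G_2=5  [base 6] 5  →[6↦7]→  5 = 5  −1 ⇒ G_3=4

5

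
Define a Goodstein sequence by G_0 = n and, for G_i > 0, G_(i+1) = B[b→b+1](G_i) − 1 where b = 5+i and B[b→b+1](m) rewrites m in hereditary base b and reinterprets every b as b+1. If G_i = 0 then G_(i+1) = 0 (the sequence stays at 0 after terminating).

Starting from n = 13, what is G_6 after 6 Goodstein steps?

17

G_0 = 13. HB_5(13) = 2·5 + 3. Bump = 15. G_1 = 14.
G_1 = 14. HB_6(14) = 2·6 + 2. Bump = 16. G_2 = 15.
G_2 = 15. HB_7(15) = 2·7 + 1. Bump = 17. G_3 = 16.
G_3 = 16. HB_8(16) = 2·8. Bump = 18. G_4 = 17.
G_4 = 17. HB_9(17) = 9 + 8. Bump = 18. G_5 = 17.
G_5 = 17. HB_10(17) = 10 + 7. Bump = 18. G_6 = 17.
G_6 = 17. HB_11(17) = 11 + 6. Bump = 18. G_7 = 17.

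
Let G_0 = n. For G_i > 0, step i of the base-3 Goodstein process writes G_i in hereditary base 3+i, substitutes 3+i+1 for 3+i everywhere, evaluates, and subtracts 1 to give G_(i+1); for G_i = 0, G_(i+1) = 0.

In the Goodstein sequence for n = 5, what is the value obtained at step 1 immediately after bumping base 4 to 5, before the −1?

6

(0) 5|_3 = 3 + 2 ↦ 4 + 2|_4 = 6 ⇒ 5
(1) 5|_4 = 4 + 1 ↦ 5 + 1|_5 = 6 ⇒ 5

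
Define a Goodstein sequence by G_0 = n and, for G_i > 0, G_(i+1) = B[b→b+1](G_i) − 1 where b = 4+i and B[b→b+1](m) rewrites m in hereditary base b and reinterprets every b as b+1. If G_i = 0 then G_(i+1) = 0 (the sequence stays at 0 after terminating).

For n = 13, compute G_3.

13 —HB4→ 3·4 + 1 —bump→ 3·5 + 1 = 16 —(−1)→ 15
15 —HB5→ 3·5 —bump→ 3·6 = 18 —(−1)→ 17
17 —HB6→ 2·6 + 5 —bump→ 2·7 + 5 = 19 —(−1)→ 18
18 —HB7→ 2·7 + 4 —bump→ 2·8 + 4 = 20 —(−1)→ 19

18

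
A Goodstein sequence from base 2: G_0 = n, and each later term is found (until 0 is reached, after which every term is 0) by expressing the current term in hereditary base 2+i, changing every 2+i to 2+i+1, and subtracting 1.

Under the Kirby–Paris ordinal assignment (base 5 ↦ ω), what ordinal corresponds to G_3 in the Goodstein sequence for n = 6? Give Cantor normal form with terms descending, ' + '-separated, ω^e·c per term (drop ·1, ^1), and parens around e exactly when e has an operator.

G_0 = 6. HB_2(6) = 2^2 + 2. Bump = 30. G_1 = 29.
G_1 = 29. HB_3(29) = 3^3 + 2. Bump = 258. G_2 = 257.
G_2 = 257. HB_4(257) = 4^4 + 1. Bump = 3126. G_3 = 3125.
G_3 = 3125. HB_5(3125) = 5^5. Bump = 46656. G_4 = 46655.

ω^ω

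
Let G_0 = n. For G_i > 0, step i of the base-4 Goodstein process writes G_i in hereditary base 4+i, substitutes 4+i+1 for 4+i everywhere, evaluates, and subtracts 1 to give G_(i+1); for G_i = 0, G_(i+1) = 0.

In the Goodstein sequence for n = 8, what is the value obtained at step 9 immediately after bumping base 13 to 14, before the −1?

G_0 = 8. HB_4(8) = 2·4. Bump = 10. G_1 = 9.
G_1 = 9. HB_5(9) = 5 + 4. Bump = 10. G_2 = 9.
G_2 = 9. HB_6(9) = 6 + 3. Bump = 10. G_3 = 9.
G_3 = 9. HB_7(9) = 7 + 2. Bump = 10. G_4 = 9.
G_4 = 9. HB_8(9) = 8 + 1. Bump = 10. G_5 = 9.
G_5 = 9. HB_9(9) = 9. Bump = 10. G_6 = 9.
G_6 = 9. HB_10(9) = 9. Bump = 9. G_7 = 8.
G_7 = 8. HB_11(8) = 8. Bump = 8. G_8 = 7.
G_8 = 7. HB_12(7) = 7. Bump = 7. G_9 = 6.

6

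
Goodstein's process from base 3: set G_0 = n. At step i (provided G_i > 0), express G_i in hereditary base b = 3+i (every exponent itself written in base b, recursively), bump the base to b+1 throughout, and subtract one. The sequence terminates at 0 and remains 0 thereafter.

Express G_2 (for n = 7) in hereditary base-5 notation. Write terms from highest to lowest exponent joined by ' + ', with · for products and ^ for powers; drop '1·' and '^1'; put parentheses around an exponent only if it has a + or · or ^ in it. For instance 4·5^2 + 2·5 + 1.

5 + 4

G_0 = 7. HB_3(7) = 2·3 + 1. Bump = 9. G_1 = 8.
G_1 = 8. HB_4(8) = 2·4. Bump = 10. G_2 = 9.
G_2 = 9. HB_5(9) = 5 + 4. Bump = 10. G_3 = 9.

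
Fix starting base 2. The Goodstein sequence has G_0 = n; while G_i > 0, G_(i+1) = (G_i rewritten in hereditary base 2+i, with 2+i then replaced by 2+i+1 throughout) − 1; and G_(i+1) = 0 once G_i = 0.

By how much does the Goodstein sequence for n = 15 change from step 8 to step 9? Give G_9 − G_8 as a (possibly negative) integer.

3038500650159

base 2: 15 = 2^(2 + 1) + 2^2 + 2 + 1; at 3: 3^(3 + 1) + 3^3 + 3 + 1 = 112; next = 111
base 3: 111 = 3^(3 + 1) + 3^3 + 3; at 4: 4^(4 + 1) + 4^4 + 4 = 1284; next = 1283
base 4: 1283 = 4^(4 + 1) + 4^4 + 3; at 5: 5^(5 + 1) + 5^5 + 3 = 18753; next = 18752
base 5: 18752 = 5^(5 + 1) + 5^5 + 2; at 6: 6^(6 + 1) + 6^6 + 2 = 326594; next = 326593
base 6: 326593 = 6^(6 + 1) + 6^6 + 1; at 7: 7^(7 + 1) + 7^7 + 1 = 6588345; next = 6588344
base 7: 6588344 = 7^(7 + 1) + 7^7; at 8: 8^(8 + 1) + 8^8 = 150994944; next = 150994943
base 8: 150994943 = 8^(8 + 1) + 7·8^7 + 7·8^6 + 7·8^5 + 7·8^4 + 7·8^3 + 7·8^2 + 7·8 + 7; at 9: 9^(9 + 1) + 7·9^7 + 7·9^6 + 7·9^5 + 7·9^4 + 7·9^3 + 7·9^2 + 7·9 + 7 = 3524450281; next = 3524450280
base 9: 3524450280 = 9^(9 + 1) + 7·9^7 + 7·9^6 + 7·9^5 + 7·9^4 + 7·9^3 + 7·9^2 + 7·9 + 6; at 10: 10^(10 + 1) + 7·10^7 + 7·10^6 + 7·10^5 + 7·10^4 + 7·10^3 + 7·10^2 + 7·10 + 6 = 100077777776; next = 100077777775
base 10: 100077777775 = 10^(10 + 1) + 7·10^7 + 7·10^6 + 7·10^5 + 7·10^4 + 7·10^3 + 7·10^2 + 7·10 + 5; at 11: 11^(11 + 1) + 7·11^7 + 7·11^6 + 7·11^5 + 7·11^4 + 7·11^3 + 7·11^2 + 7·11 + 5 = 3138578427935; next = 3138578427934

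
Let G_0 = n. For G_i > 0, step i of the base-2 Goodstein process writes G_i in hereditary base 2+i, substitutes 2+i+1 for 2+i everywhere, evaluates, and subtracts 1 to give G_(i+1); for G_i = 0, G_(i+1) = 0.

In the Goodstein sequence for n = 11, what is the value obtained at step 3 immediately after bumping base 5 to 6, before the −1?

base 2: 11 = 2^(2 + 1) + 2 + 1; at 3: 3^(3 + 1) + 3 + 1 = 85; next = 84
base 3: 84 = 3^(3 + 1) + 3; at 4: 4^(4 + 1) + 4 = 1028; next = 1027
base 4: 1027 = 4^(4 + 1) + 3; at 5: 5^(5 + 1) + 3 = 15628; next = 15627
base 5: 15627 = 5^(5 + 1) + 2; at 6: 6^(6 + 1) + 2 = 279938; next = 279937

279938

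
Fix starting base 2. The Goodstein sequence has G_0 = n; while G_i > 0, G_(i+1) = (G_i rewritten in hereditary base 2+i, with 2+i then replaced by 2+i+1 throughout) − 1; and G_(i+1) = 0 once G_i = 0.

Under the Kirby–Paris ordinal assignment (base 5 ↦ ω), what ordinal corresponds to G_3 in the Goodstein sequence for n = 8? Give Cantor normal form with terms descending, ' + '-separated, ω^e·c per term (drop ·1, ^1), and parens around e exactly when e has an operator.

base 2: 8 = 2^(2 + 1); at 3: 3^(3 + 1) = 81; next = 80
base 3: 80 = 2·3^3 + 2·3^2 + 2·3 + 2; at 4: 2·4^4 + 2·4^2 + 2·4 + 2 = 554; next = 553
base 4: 553 = 2·4^4 + 2·4^2 + 2·4 + 1; at 5: 2·5^5 + 2·5^2 + 2·5 + 1 = 6311; next = 6310
base 5: 6310 = 2·5^5 + 2·5^2 + 2·5; at 6: 2·6^6 + 2·6^2 + 2·6 = 93396; next = 93395

ω^ω·2 + ω^2·2 + ω·2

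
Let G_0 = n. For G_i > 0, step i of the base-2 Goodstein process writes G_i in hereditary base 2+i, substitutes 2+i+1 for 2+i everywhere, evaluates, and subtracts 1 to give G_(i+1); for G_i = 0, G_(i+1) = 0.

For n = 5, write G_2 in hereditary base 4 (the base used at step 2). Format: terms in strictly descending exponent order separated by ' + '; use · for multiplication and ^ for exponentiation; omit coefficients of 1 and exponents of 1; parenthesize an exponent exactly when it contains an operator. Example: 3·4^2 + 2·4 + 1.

3·4^3 + 3·4^2 + 3·4 + 3

G_0=5  [base 2] 2^2 + 1  →[2↦3]→  3^3 + 1 = 28  −1 ⇒ G_1=27
G_1=27  [base 3] 3^3  →[3↦4]→  4^4 = 256  −1 ⇒ G_2=255
G_2=255  [base 4] 3·4^3 + 3·4^2 + 3·4 + 3  →[4↦5]→  3·5^3 + 3·5^2 + 3·5 + 3 = 468  −1 ⇒ G_3=467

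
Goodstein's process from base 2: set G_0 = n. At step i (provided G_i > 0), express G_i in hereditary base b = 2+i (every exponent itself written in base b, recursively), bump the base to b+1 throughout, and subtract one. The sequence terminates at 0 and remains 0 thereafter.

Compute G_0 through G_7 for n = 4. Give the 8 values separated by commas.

4, 26, 41, 60, 83, 109, 139, 173

G_0=4  [base 2] 2^2  →[2↦3]→  3^3 = 27  −1 ⇒ G_1=26
G_1=26  [base 3] 2·3^2 + 2·3 + 2  →[3↦4]→  2·4^2 + 2·4 + 2 = 42  −1 ⇒ G_2=41
G_2=41  [base 4] 2·4^2 + 2·4 + 1  →[4↦5]→  2·5^2 + 2·5 + 1 = 61  −1 ⇒ G_3=60
G_3=60  [base 5] 2·5^2 + 2·5  →[5↦6]→  2·6^2 + 2·6 = 84  −1 ⇒ G_4=83
G_4=83  [base 6] 2·6^2 + 6 + 5  →[6↦7]→  2·7^2 + 7 + 5 = 110  −1 ⇒ G_5=109
G_5=109  [base 7] 2·7^2 + 7 + 4  →[7↦8]→  2·8^2 + 8 + 4 = 140  −1 ⇒ G_6=139
G_6=139  [base 8] 2·8^2 + 8 + 3  →[8↦9]→  2·9^2 + 9 + 3 = 174  −1 ⇒ G_7=173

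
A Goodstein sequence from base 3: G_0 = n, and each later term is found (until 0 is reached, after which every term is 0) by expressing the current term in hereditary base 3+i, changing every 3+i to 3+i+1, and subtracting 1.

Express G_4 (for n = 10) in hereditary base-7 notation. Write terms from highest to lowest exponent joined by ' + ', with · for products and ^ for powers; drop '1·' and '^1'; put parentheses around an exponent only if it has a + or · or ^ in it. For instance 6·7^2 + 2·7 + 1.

4·7 + 2

G_0=10  [base 3] 3^2 + 1  →[3↦4]→  4^2 + 1 = 17  −1 ⇒ G_1=16
G_1=16  [base 4] 4^2  →[4↦5]→  5^2 = 25  −1 ⇒ G_2=24
G_2=24  [base 5] 4·5 + 4  →[5↦6]→  4·6 + 4 = 28  −1 ⇒ G_3=27
G_3=27  [base 6] 4·6 + 3  →[6↦7]→  4·7 + 3 = 31  −1 ⇒ G_4=30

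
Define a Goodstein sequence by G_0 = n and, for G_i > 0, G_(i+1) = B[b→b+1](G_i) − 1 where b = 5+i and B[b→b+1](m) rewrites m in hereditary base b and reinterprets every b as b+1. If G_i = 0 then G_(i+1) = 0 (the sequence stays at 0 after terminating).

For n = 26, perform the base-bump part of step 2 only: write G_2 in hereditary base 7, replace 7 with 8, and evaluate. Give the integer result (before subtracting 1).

54

base 5: 26 = 5^2 + 1; at 6: 6^2 + 1 = 37; next = 36
base 6: 36 = 6^2; at 7: 7^2 = 49; next = 48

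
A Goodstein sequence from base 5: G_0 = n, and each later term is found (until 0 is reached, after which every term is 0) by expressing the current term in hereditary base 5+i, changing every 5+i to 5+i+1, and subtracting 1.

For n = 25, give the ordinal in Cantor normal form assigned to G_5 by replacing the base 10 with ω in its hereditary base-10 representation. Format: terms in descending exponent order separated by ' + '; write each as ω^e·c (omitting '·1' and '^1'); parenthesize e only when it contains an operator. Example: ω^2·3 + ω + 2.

ω·5 + 1

step 0: 25 = 5^2; sub 6 for 5: 6^2; = 36; G_1 = 36−1 = 35
step 1: 35 = 5·6 + 5; sub 7 for 6: 5·7 + 5; = 40; G_2 = 40−1 = 39
step 2: 39 = 5·7 + 4; sub 8 for 7: 5·8 + 4; = 44; G_3 = 44−1 = 43
step 3: 43 = 5·8 + 3; sub 9 for 8: 5·9 + 3; = 48; G_4 = 48−1 = 47
step 4: 47 = 5·9 + 2; sub 10 for 9: 5·10 + 2; = 52; G_5 = 52−1 = 51
step 5: 51 = 5·10 + 1; sub 11 for 10: 5·11 + 1; = 56; G_6 = 56−1 = 55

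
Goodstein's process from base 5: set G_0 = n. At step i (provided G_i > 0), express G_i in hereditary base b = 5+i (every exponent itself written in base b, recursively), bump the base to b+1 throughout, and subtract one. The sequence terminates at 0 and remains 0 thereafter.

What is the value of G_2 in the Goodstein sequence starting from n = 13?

15

13 —HB5→ 2·5 + 3 —bump→ 2·6 + 3 = 15 —(−1)→ 14
14 —HB6→ 2·6 + 2 —bump→ 2·7 + 2 = 16 —(−1)→ 15
15 —HB7→ 2·7 + 1 —bump→ 2·8 + 1 = 17 —(−1)→ 16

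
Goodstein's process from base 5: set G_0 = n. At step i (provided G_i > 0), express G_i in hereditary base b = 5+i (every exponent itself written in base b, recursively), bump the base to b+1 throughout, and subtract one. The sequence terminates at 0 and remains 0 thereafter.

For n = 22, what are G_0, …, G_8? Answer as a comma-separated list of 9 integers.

i=0: 22 = 4·5 + 2 (b=5); 5→6: 4·6 + 2 = 26; 26−1 = 25
i=1: 25 = 4·6 + 1 (b=6); 6→7: 4·7 + 1 = 29; 29−1 = 28
i=2: 28 = 4·7 (b=7); 7→8: 4·8 = 32; 32−1 = 31
i=3: 31 = 3·8 + 7 (b=8); 8→9: 3·9 + 7 = 34; 34−1 = 33
i=4: 33 = 3·9 + 6 (b=9); 9→10: 3·10 + 6 = 36; 36−1 = 35
i=5: 35 = 3·10 + 5 (b=10); 10→11: 3·11 + 5 = 38; 38−1 = 37
i=6: 37 = 3·11 + 4 (b=11); 11→12: 3·12 + 4 = 40; 40−1 = 39
i=7: 39 = 3·12 + 3 (b=12); 12→13: 3·13 + 3 = 42; 42−1 = 41

22, 25, 28, 31, 33, 35, 37, 39, 41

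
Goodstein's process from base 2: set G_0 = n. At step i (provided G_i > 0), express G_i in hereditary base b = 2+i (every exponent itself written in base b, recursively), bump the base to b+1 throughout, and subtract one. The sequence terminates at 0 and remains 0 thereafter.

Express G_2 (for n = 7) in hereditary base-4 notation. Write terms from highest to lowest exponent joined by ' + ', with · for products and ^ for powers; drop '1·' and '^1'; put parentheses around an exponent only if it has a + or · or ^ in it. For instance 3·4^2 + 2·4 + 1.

G_0=7  [base 2] 2^2 + 2 + 1  →[2↦3]→  3^3 + 3 + 1 = 31  −1 ⇒ G_1=30
G_1=30  [base 3] 3^3 + 3  →[3↦4]→  4^4 + 4 = 260  −1 ⇒ G_2=259
G_2=259  [base 4] 4^4 + 3  →[4↦5]→  5^5 + 3 = 3128  −1 ⇒ G_3=3127

4^4 + 3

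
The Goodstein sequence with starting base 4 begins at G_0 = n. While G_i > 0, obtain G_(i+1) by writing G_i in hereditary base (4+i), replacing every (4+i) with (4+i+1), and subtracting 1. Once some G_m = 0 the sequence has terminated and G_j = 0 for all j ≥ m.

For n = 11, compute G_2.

[0] 11 ≡ 2·4 + 3 (base 4). Lift 5: 13. −1: 12.
[1] 12 ≡ 2·5 + 2 (base 5). Lift 6: 14. −1: 13.
[2] 13 ≡ 2·6 + 1 (base 6). Lift 7: 15. −1: 14.

13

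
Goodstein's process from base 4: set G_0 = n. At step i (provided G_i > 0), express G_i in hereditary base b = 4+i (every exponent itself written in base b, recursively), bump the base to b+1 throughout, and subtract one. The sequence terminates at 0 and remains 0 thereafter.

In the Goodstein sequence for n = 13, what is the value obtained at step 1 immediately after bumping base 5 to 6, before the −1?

18

G_0 = 13. HB_4(13) = 3·4 + 1. Bump = 16. G_1 = 15.
G_1 = 15. HB_5(15) = 3·5. Bump = 18. G_2 = 17.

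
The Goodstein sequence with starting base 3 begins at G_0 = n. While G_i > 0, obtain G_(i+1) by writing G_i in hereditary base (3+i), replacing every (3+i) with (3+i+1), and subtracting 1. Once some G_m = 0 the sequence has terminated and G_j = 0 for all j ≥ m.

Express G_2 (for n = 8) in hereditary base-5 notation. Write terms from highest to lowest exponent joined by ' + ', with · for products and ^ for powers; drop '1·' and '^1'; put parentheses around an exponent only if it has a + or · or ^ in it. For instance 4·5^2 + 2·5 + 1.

step 0: 8 = 2·3 + 2; sub 4 for 3: 2·4 + 2; = 10; G_1 = 10−1 = 9
step 1: 9 = 2·4 + 1; sub 5 for 4: 2·5 + 1; = 11; G_2 = 11−1 = 10
step 2: 10 = 2·5; sub 6 for 5: 2·6; = 12; G_3 = 12−1 = 11

2·5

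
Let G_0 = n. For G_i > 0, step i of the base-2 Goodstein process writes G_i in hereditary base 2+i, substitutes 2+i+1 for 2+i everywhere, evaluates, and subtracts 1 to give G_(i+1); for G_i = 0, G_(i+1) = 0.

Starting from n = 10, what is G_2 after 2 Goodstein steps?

G_0 = 10. HB_2(10) = 2^(2 + 1) + 2. Bump = 84. G_1 = 83.
G_1 = 83. HB_3(83) = 3^(3 + 1) + 2. Bump = 1026. G_2 = 1025.

1025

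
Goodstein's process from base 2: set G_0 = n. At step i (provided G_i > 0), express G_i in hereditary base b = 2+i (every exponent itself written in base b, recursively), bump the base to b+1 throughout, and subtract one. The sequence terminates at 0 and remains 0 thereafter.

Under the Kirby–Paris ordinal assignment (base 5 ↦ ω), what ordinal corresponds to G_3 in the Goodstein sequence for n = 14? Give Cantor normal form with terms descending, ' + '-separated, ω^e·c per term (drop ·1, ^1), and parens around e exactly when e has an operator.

14 —HB2→ 2^(2 + 1) + 2^2 + 2 —bump→ 3^(3 + 1) + 3^3 + 3 = 111 —(−1)→ 110
110 —HB3→ 3^(3 + 1) + 3^3 + 2 —bump→ 4^(4 + 1) + 4^4 + 2 = 1282 —(−1)→ 1281
1281 —HB4→ 4^(4 + 1) + 4^4 + 1 —bump→ 5^(5 + 1) + 5^5 + 1 = 18751 —(−1)→ 18750

ω^(ω + 1) + ω^ω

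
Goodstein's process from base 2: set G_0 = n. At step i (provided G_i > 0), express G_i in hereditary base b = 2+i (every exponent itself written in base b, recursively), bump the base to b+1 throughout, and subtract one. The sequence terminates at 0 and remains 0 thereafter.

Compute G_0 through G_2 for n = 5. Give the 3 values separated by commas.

5, 27, 255

5 —HB2→ 2^2 + 1 —bump→ 3^3 + 1 = 28 —(−1)→ 27
27 —HB3→ 3^3 —bump→ 4^4 = 256 —(−1)→ 255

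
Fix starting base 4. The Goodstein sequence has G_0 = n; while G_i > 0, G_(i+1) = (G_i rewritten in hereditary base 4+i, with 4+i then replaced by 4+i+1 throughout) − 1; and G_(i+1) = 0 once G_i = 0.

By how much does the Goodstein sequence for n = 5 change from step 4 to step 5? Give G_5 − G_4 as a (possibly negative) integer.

-1

G_0=5  [base 4] 4 + 1  →[4↦5]→  5 + 1 = 6  −1 ⇒ G_1=5
G_1=5  [base 5] 5  →[5↦6]→  6 = 6  −1 ⇒ G_2=5
G_2=5  [base 6] 5  →[6↦7]→  5 = 5  −1 ⇒ G_3=4
G_3=4  [base 7] 4  →[7↦8]→  4 = 4  −1 ⇒ G_4=3
G_4=3  [base 8] 3  →[8↦9]→  3 = 3  −1 ⇒ G_5=2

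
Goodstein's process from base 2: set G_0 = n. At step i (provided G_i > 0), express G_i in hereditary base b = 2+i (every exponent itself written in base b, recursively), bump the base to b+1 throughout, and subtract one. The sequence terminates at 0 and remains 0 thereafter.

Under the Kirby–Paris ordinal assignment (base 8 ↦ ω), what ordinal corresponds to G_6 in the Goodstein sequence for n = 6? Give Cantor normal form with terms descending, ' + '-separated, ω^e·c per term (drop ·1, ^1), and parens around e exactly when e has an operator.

ω^5·5 + ω^4·5 + ω^3·5 + ω^2·5 + ω·5 + 3

G_0=6  [base 2] 2^2 + 2  →[2↦3]→  3^3 + 3 = 30  −1 ⇒ G_1=29
G_1=29  [base 3] 3^3 + 2  →[3↦4]→  4^4 + 2 = 258  −1 ⇒ G_2=257
G_2=257  [base 4] 4^4 + 1  →[4↦5]→  5^5 + 1 = 3126  −1 ⇒ G_3=3125
G_3=3125  [base 5] 5^5  →[5↦6]→  6^6 = 46656  −1 ⇒ G_4=46655
G_4=46655  [base 6] 5·6^5 + 5·6^4 + 5·6^3 + 5·6^2 + 5·6 + 5  →[6↦7]→  5·7^5 + 5·7^4 + 5·7^3 + 5·7^2 + 5·7 + 5 = 98040  −1 ⇒ G_5=98039
G_5=98039  [base 7] 5·7^5 + 5·7^4 + 5·7^3 + 5·7^2 + 5·7 + 4  →[7↦8]→  5·8^5 + 5·8^4 + 5·8^3 + 5·8^2 + 5·8 + 4 = 187244  −1 ⇒ G_6=187243
G_6=187243  [base 8] 5·8^5 + 5·8^4 + 5·8^3 + 5·8^2 + 5·8 + 3  →[8↦9]→  5·9^5 + 5·9^4 + 5·9^3 + 5·9^2 + 5·9 + 3 = 332148  −1 ⇒ G_7=332147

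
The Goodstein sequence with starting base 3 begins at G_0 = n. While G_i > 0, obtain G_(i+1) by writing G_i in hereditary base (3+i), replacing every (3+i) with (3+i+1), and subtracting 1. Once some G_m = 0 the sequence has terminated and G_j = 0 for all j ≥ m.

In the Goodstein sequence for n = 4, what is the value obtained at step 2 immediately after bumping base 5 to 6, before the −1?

4

G_0 = 4. HB_3(4) = 3 + 1. Bump = 5. G_1 = 4.
G_1 = 4. HB_4(4) = 4. Bump = 5. G_2 = 4.
G_2 = 4. HB_5(4) = 4. Bump = 4. G_3 = 3.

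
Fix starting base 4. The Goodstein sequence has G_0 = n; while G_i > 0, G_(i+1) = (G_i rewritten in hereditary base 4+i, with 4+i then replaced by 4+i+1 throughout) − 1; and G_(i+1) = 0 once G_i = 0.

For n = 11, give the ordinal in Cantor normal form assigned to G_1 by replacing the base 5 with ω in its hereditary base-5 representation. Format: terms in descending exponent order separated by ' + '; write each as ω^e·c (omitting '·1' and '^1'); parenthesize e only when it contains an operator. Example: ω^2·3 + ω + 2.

base 4: 11 = 2·4 + 3; at 5: 2·5 + 3 = 13; next = 12
base 5: 12 = 2·5 + 2; at 6: 2·6 + 2 = 14; next = 13

ω·2 + 2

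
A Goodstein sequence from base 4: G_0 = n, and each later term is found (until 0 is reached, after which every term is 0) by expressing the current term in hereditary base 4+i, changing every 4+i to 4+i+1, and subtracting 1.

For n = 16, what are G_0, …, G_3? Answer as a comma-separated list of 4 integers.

base 4: 16 = 4^2; at 5: 5^2 = 25; next = 24
base 5: 24 = 4·5 + 4; at 6: 4·6 + 4 = 28; next = 27
base 6: 27 = 4·6 + 3; at 7: 4·7 + 3 = 31; next = 30

16, 24, 27, 30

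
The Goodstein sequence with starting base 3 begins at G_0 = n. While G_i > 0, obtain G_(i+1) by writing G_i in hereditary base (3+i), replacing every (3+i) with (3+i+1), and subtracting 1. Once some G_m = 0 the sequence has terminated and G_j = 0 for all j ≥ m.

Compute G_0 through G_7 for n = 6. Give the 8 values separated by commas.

6, 7, 7, 7, 7, 7, 6, 5

6 —HB3→ 2·3 —bump→ 2·4 = 8 —(−1)→ 7
7 —HB4→ 4 + 3 —bump→ 5 + 3 = 8 —(−1)→ 7
7 —HB5→ 5 + 2 —bump→ 6 + 2 = 8 —(−1)→ 7
7 —HB6→ 6 + 1 —bump→ 7 + 1 = 8 —(−1)→ 7
7 —HB7→ 7 —bump→ 8 = 8 —(−1)→ 7
7 —HB8→ 7 —bump→ 7 = 7 —(−1)→ 6
6 —HB9→ 6 —bump→ 6 = 6 —(−1)→ 5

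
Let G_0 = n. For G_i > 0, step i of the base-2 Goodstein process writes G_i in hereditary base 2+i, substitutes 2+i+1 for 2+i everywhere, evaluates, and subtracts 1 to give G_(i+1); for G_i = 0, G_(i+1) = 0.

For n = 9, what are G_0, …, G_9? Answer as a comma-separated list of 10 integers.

G_0=9  [base 2] 2^(2 + 1) + 1  →[2↦3]→  3^(3 + 1) + 1 = 82  −1 ⇒ G_1=81
G_1=81  [base 3] 3^(3 + 1)  →[3↦4]→  4^(4 + 1) = 1024  −1 ⇒ G_2=1023
G_2=1023  [base 4] 3·4^4 + 3·4^3 + 3·4^2 + 3·4 + 3  →[4↦5]→  3·5^5 + 3·5^3 + 3·5^2 + 3·5 + 3 = 9843  −1 ⇒ G_3=9842
G_3=9842  [base 5] 3·5^5 + 3·5^3 + 3·5^2 + 3·5 + 2  →[5↦6]→  3·6^6 + 3·6^3 + 3·6^2 + 3·6 + 2 = 140744  −1 ⇒ G_4=140743
G_4=140743  [base 6] 3·6^6 + 3·6^3 + 3·6^2 + 3·6 + 1  →[6↦7]→  3·7^7 + 3·7^3 + 3·7^2 + 3·7 + 1 = 2471827  −1 ⇒ G_5=2471826
G_5=2471826  [base 7] 3·7^7 + 3·7^3 + 3·7^2 + 3·7  →[7↦8]→  3·8^8 + 3·8^3 + 3·8^2 + 3·8 = 50333400  −1 ⇒ G_6=50333399
G_6=50333399  [base 8] 3·8^8 + 3·8^3 + 3·8^2 + 2·8 + 7  →[8↦9]→  3·9^9 + 3·9^3 + 3·9^2 + 2·9 + 7 = 1162263922  −1 ⇒ G_7=1162263921
G_7=1162263921  [base 9] 3·9^9 + 3·9^3 + 3·9^2 + 2·9 + 6  →[9↦10]→  3·10^10 + 3·10^3 + 3·10^2 + 2·10 + 6 = 30000003326  −1 ⇒ G_8=30000003325
G_8=30000003325  [base 10] 3·10^10 + 3·10^3 + 3·10^2 + 2·10 + 5  →[10↦11]→  3·11^11 + 3·11^3 + 3·11^2 + 2·11 + 5 = 855935016216  −1 ⇒ G_9=855935016215

9, 81, 1023, 9842, 140743, 2471826, 50333399, 1162263921, 30000003325, 855935016215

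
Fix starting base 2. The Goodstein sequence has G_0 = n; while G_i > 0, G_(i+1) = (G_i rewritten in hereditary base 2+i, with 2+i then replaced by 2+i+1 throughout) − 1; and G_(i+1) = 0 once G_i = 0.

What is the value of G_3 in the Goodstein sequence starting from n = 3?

[0] 3 ≡ 2 + 1 (base 2). Lift 3: 4. −1: 3.
[1] 3 ≡ 3 (base 3). Lift 4: 4. −1: 3.
[2] 3 ≡ 3 (base 4). Lift 5: 3. −1: 2.

2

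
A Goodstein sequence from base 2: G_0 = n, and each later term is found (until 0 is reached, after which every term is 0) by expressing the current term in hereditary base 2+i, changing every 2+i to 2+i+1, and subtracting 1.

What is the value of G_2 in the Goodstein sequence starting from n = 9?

base 2: 9 = 2^(2 + 1) + 1; at 3: 3^(3 + 1) + 1 = 82; next = 81
base 3: 81 = 3^(3 + 1); at 4: 4^(4 + 1) = 1024; next = 1023
base 4: 1023 = 3·4^4 + 3·4^3 + 3·4^2 + 3·4 + 3; at 5: 3·5^5 + 3·5^3 + 3·5^2 + 3·5 + 3 = 9843; next = 9842

1023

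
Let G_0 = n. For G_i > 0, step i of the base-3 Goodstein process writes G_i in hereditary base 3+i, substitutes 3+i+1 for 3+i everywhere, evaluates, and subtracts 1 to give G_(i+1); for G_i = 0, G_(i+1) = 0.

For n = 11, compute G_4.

i=0: 11 = 3^2 + 2 (b=3); 3→4: 4^2 + 2 = 18; 18−1 = 17
i=1: 17 = 4^2 + 1 (b=4); 4→5: 5^2 + 1 = 26; 26−1 = 25
i=2: 25 = 5^2 (b=5); 5→6: 6^2 = 36; 36−1 = 35
i=3: 35 = 5·6 + 5 (b=6); 6→7: 5·7 + 5 = 40; 40−1 = 39
i=4: 39 = 5·7 + 4 (b=7); 7→8: 5·8 + 4 = 44; 44−1 = 43

39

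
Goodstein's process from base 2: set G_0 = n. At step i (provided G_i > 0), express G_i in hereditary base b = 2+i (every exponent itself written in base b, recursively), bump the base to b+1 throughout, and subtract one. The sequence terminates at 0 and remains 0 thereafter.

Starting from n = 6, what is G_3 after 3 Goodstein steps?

6 —HB2→ 2^2 + 2 —bump→ 3^3 + 3 = 30 —(−1)→ 29
29 —HB3→ 3^3 + 2 —bump→ 4^4 + 2 = 258 —(−1)→ 257
257 —HB4→ 4^4 + 1 —bump→ 5^5 + 1 = 3126 —(−1)→ 3125

3125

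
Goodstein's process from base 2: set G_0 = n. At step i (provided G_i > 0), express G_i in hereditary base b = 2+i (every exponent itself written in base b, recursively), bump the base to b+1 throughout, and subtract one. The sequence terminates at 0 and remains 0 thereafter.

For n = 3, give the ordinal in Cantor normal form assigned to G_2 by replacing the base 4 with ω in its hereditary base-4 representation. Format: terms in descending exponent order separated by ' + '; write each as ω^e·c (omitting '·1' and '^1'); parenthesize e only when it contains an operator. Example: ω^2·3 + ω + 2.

G_0 = 3. HB_2(3) = 2 + 1. Bump = 4. G_1 = 3.
G_1 = 3. HB_3(3) = 3. Bump = 4. G_2 = 3.
G_2 = 3. HB_4(3) = 3. Bump = 3. G_3 = 2.

3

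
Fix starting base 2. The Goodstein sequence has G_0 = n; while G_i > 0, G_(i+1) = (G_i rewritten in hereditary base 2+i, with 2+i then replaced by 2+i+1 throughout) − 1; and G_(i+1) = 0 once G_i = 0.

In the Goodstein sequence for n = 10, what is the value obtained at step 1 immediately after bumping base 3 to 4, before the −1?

1026

G_0 = 10. HB_2(10) = 2^(2 + 1) + 2. Bump = 84. G_1 = 83.
G_1 = 83. HB_3(83) = 3^(3 + 1) + 2. Bump = 1026. G_2 = 1025.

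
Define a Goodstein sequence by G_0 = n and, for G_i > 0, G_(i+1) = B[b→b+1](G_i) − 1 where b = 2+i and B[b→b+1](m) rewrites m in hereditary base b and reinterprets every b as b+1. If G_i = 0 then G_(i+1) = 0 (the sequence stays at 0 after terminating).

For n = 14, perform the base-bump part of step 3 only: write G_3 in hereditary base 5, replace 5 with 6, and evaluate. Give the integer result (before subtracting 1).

326592

G_0=14  [base 2] 2^(2 + 1) + 2^2 + 2  →[2↦3]→  3^(3 + 1) + 3^3 + 3 = 111  −1 ⇒ G_1=110
G_1=110  [base 3] 3^(3 + 1) + 3^3 + 2  →[3↦4]→  4^(4 + 1) + 4^4 + 2 = 1282  −1 ⇒ G_2=1281
G_2=1281  [base 4] 4^(4 + 1) + 4^4 + 1  →[4↦5]→  5^(5 + 1) + 5^5 + 1 = 18751  −1 ⇒ G_3=18750
G_3=18750  [base 5] 5^(5 + 1) + 5^5  →[5↦6]→  6^(6 + 1) + 6^6 = 326592  −1 ⇒ G_4=326591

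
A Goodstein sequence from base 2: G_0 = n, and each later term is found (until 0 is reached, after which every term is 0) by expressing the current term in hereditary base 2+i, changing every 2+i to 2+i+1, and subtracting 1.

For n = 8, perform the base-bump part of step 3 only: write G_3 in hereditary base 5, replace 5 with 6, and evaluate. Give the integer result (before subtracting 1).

step 0: 8 = 2^(2 + 1); sub 3 for 2: 3^(3 + 1); = 81; G_1 = 81−1 = 80
step 1: 80 = 2·3^3 + 2·3^2 + 2·3 + 2; sub 4 for 3: 2·4^4 + 2·4^2 + 2·4 + 2; = 554; G_2 = 554−1 = 553
step 2: 553 = 2·4^4 + 2·4^2 + 2·4 + 1; sub 5 for 4: 2·5^5 + 2·5^2 + 2·5 + 1; = 6311; G_3 = 6311−1 = 6310

93396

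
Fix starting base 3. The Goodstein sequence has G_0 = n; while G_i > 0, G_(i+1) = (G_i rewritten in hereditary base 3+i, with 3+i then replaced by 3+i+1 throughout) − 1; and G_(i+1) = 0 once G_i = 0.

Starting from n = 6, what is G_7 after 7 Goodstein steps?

5

6 —HB3→ 2·3 —bump→ 2·4 = 8 —(−1)→ 7
7 —HB4→ 4 + 3 —bump→ 5 + 3 = 8 —(−1)→ 7
7 —HB5→ 5 + 2 —bump→ 6 + 2 = 8 —(−1)→ 7
7 —HB6→ 6 + 1 —bump→ 7 + 1 = 8 —(−1)→ 7
7 —HB7→ 7 —bump→ 8 = 8 —(−1)→ 7
7 —HB8→ 7 —bump→ 7 = 7 —(−1)→ 6
6 —HB9→ 6 —bump→ 6 = 6 —(−1)→ 5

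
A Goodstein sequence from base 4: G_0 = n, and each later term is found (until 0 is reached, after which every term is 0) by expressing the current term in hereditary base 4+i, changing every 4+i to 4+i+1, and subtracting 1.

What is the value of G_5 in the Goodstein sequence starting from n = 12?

G_0 = 12. HB_4(12) = 3·4. Bump = 15. G_1 = 14.
G_1 = 14. HB_5(14) = 2·5 + 4. Bump = 16. G_2 = 15.
G_2 = 15. HB_6(15) = 2·6 + 3. Bump = 17. G_3 = 16.
G_3 = 16. HB_7(16) = 2·7 + 2. Bump = 18. G_4 = 17.
G_4 = 17. HB_8(17) = 2·8 + 1. Bump = 19. G_5 = 18.
G_5 = 18. HB_9(18) = 2·9. Bump = 20. G_6 = 19.

18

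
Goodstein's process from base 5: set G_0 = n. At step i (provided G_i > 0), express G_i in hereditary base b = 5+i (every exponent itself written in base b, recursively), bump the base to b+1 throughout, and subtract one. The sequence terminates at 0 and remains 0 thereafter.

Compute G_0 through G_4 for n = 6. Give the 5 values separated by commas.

6, 6, 6, 5, 4

i=0: 6 = 5 + 1 (b=5); 5→6: 6 + 1 = 7; 7−1 = 6
i=1: 6 = 6 (b=6); 6→7: 7 = 7; 7−1 = 6
i=2: 6 = 6 (b=7); 7→8: 6 = 6; 6−1 = 5
i=3: 5 = 5 (b=8); 8→9: 5 = 5; 5−1 = 4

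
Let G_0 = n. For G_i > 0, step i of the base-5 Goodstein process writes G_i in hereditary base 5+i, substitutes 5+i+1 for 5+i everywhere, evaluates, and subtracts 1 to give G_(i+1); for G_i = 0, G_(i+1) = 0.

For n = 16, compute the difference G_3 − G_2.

16 —HB5→ 3·5 + 1 —bump→ 3·6 + 1 = 19 —(−1)→ 18
18 —HB6→ 3·6 —bump→ 3·7 = 21 —(−1)→ 20
20 —HB7→ 2·7 + 6 —bump→ 2·8 + 6 = 22 —(−1)→ 21

1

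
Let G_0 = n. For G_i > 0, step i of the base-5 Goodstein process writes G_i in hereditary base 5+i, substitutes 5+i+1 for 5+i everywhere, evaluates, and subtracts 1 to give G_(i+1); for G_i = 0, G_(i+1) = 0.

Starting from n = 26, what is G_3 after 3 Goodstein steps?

53

i=0: 26 = 5^2 + 1 (b=5); 5→6: 6^2 + 1 = 37; 37−1 = 36
i=1: 36 = 6^2 (b=6); 6→7: 7^2 = 49; 49−1 = 48
i=2: 48 = 6·7 + 6 (b=7); 7→8: 6·8 + 6 = 54; 54−1 = 53
i=3: 53 = 6·8 + 5 (b=8); 8→9: 6·9 + 5 = 59; 59−1 = 58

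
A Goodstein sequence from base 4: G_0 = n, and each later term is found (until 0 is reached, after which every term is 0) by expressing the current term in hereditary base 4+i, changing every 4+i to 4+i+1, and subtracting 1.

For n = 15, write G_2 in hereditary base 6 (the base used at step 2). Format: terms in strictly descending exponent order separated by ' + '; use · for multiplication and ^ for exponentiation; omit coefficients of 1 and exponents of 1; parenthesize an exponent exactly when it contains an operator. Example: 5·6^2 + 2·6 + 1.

3·6 + 1

i=0: 15 = 3·4 + 3 (b=4); 4→5: 3·5 + 3 = 18; 18−1 = 17
i=1: 17 = 3·5 + 2 (b=5); 5→6: 3·6 + 2 = 20; 20−1 = 19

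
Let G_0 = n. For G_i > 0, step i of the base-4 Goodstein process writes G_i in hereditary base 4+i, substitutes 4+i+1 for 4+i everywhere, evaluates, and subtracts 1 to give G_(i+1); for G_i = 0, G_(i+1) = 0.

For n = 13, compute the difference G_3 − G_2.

step 0: 13 = 3·4 + 1; sub 5 for 4: 3·5 + 1; = 16; G_1 = 16−1 = 15
step 1: 15 = 3·5; sub 6 for 5: 3·6; = 18; G_2 = 18−1 = 17
step 2: 17 = 2·6 + 5; sub 7 for 6: 2·7 + 5; = 19; G_3 = 19−1 = 18

1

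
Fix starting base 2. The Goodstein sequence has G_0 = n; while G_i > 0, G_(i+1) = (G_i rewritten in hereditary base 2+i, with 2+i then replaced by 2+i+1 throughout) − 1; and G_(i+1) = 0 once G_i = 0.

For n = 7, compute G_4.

46657

i=0: 7 = 2^2 + 2 + 1 (b=2); 2→3: 3^3 + 3 + 1 = 31; 31−1 = 30
i=1: 30 = 3^3 + 3 (b=3); 3→4: 4^4 + 4 = 260; 260−1 = 259
i=2: 259 = 4^4 + 3 (b=4); 4→5: 5^5 + 3 = 3128; 3128−1 = 3127
i=3: 3127 = 5^5 + 2 (b=5); 5→6: 6^6 + 2 = 46658; 46658−1 = 46657
i=4: 46657 = 6^6 + 1 (b=6); 6→7: 7^7 + 1 = 823544; 823544−1 = 823543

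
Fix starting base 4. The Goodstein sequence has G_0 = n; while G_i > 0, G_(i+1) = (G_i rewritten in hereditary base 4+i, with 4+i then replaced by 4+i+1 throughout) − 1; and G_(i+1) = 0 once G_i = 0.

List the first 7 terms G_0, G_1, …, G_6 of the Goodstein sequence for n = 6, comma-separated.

6 —HB4→ 4 + 2 —bump→ 5 + 2 = 7 —(−1)→ 6
6 —HB5→ 5 + 1 —bump→ 6 + 1 = 7 —(−1)→ 6
6 —HB6→ 6 —bump→ 7 = 7 —(−1)→ 6
6 —HB7→ 6 —bump→ 6 = 6 —(−1)→ 5
5 —HB8→ 5 —bump→ 5 = 5 —(−1)→ 4
4 —HB9→ 4 —bump→ 4 = 4 —(−1)→ 3

6, 6, 6, 6, 5, 4, 3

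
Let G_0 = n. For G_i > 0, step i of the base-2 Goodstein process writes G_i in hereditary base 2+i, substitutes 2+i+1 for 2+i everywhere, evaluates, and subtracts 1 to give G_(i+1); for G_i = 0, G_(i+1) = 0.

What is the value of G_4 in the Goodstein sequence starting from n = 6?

i=0: 6 = 2^2 + 2 (b=2); 2→3: 3^3 + 3 = 30; 30−1 = 29
i=1: 29 = 3^3 + 2 (b=3); 3→4: 4^4 + 2 = 258; 258−1 = 257
i=2: 257 = 4^4 + 1 (b=4); 4→5: 5^5 + 1 = 3126; 3126−1 = 3125
i=3: 3125 = 5^5 (b=5); 5→6: 6^6 = 46656; 46656−1 = 46655

46655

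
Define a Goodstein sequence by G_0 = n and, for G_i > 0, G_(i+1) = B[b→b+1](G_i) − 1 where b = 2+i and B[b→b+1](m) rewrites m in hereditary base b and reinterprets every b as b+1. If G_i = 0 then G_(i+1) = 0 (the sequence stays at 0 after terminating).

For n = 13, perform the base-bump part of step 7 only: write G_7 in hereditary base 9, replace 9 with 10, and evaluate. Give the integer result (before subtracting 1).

(0) 13|_2 = 2^(2 + 1) + 2^2 + 1 ↦ 3^(3 + 1) + 3^3 + 1|_3 = 109 ⇒ 108
(1) 108|_3 = 3^(3 + 1) + 3^3 ↦ 4^(4 + 1) + 4^4|_4 = 1280 ⇒ 1279
(2) 1279|_4 = 4^(4 + 1) + 3·4^3 + 3·4^2 + 3·4 + 3 ↦ 5^(5 + 1) + 3·5^3 + 3·5^2 + 3·5 + 3|_5 = 16093 ⇒ 16092
(3) 16092|_5 = 5^(5 + 1) + 3·5^3 + 3·5^2 + 3·5 + 2 ↦ 6^(6 + 1) + 3·6^3 + 3·6^2 + 3·6 + 2|_6 = 280712 ⇒ 280711
(4) 280711|_6 = 6^(6 + 1) + 3·6^3 + 3·6^2 + 3·6 + 1 ↦ 7^(7 + 1) + 3·7^3 + 3·7^2 + 3·7 + 1|_7 = 5765999 ⇒ 5765998
(5) 5765998|_7 = 7^(7 + 1) + 3·7^3 + 3·7^2 + 3·7 ↦ 8^(8 + 1) + 3·8^3 + 3·8^2 + 3·8|_8 = 134219480 ⇒ 134219479
(6) 134219479|_8 = 8^(8 + 1) + 3·8^3 + 3·8^2 + 2·8 + 7 ↦ 9^(9 + 1) + 3·9^3 + 3·9^2 + 2·9 + 7|_9 = 3486786856 ⇒ 3486786855
(7) 3486786855|_9 = 9^(9 + 1) + 3·9^3 + 3·9^2 + 2·9 + 6 ↦ 10^(10 + 1) + 3·10^3 + 3·10^2 + 2·10 + 6|_10 = 100000003326 ⇒ 100000003325

100000003326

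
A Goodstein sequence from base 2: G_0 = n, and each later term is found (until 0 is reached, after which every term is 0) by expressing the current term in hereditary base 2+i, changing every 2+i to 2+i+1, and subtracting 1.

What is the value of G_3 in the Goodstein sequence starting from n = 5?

467

i=0: 5 = 2^2 + 1 (b=2); 2→3: 3^3 + 1 = 28; 28−1 = 27
i=1: 27 = 3^3 (b=3); 3→4: 4^4 = 256; 256−1 = 255
i=2: 255 = 3·4^3 + 3·4^2 + 3·4 + 3 (b=4); 4→5: 3·5^3 + 3·5^2 + 3·5 + 3 = 468; 468−1 = 467
i=3: 467 = 3·5^3 + 3·5^2 + 3·5 + 2 (b=5); 5→6: 3·6^3 + 3·6^2 + 3·6 + 2 = 776; 776−1 = 775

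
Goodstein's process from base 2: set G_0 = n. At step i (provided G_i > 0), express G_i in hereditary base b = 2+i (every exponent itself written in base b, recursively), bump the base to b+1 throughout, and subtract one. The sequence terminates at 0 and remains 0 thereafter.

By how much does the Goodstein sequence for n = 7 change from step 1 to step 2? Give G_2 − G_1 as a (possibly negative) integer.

229

base 2: 7 = 2^2 + 2 + 1; at 3: 3^3 + 3 + 1 = 31; next = 30
base 3: 30 = 3^3 + 3; at 4: 4^4 + 4 = 260; next = 259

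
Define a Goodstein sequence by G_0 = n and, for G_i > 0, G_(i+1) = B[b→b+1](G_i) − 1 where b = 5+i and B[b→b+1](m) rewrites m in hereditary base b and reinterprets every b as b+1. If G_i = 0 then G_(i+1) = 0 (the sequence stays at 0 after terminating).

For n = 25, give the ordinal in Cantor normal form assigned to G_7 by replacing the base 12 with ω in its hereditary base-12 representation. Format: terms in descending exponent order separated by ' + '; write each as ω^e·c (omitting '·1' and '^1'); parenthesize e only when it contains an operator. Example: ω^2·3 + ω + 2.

(0) 25|_5 = 5^2 ↦ 6^2|_6 = 36 ⇒ 35
(1) 35|_6 = 5·6 + 5 ↦ 5·7 + 5|_7 = 40 ⇒ 39
(2) 39|_7 = 5·7 + 4 ↦ 5·8 + 4|_8 = 44 ⇒ 43
(3) 43|_8 = 5·8 + 3 ↦ 5·9 + 3|_9 = 48 ⇒ 47
(4) 47|_9 = 5·9 + 2 ↦ 5·10 + 2|_10 = 52 ⇒ 51
(5) 51|_10 = 5·10 + 1 ↦ 5·11 + 1|_11 = 56 ⇒ 55
(6) 55|_11 = 5·11 ↦ 5·12|_12 = 60 ⇒ 59
(7) 59|_12 = 4·12 + 11 ↦ 4·13 + 11|_13 = 63 ⇒ 62

ω·4 + 11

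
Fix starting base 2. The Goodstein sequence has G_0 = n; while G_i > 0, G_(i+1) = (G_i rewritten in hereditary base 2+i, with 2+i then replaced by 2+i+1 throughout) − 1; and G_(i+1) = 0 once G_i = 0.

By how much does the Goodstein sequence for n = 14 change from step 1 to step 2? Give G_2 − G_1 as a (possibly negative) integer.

1171

step 0: 14 = 2^(2 + 1) + 2^2 + 2; sub 3 for 2: 3^(3 + 1) + 3^3 + 3; = 111; G_1 = 111−1 = 110
step 1: 110 = 3^(3 + 1) + 3^3 + 2; sub 4 for 3: 4^(4 + 1) + 4^4 + 2; = 1282; G_2 = 1282−1 = 1281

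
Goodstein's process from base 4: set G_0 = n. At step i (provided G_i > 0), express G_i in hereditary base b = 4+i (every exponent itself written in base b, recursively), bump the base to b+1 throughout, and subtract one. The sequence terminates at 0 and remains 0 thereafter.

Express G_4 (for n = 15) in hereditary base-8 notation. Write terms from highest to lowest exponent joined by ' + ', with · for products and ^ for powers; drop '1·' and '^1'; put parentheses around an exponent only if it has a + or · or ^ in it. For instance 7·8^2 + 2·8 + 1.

2·8 + 7

G_0 = 15. HB_4(15) = 3·4 + 3. Bump = 18. G_1 = 17.
G_1 = 17. HB_5(17) = 3·5 + 2. Bump = 20. G_2 = 19.
G_2 = 19. HB_6(19) = 3·6 + 1. Bump = 22. G_3 = 21.
G_3 = 21. HB_7(21) = 3·7. Bump = 24. G_4 = 23.
G_4 = 23. HB_8(23) = 2·8 + 7. Bump = 25. G_5 = 24.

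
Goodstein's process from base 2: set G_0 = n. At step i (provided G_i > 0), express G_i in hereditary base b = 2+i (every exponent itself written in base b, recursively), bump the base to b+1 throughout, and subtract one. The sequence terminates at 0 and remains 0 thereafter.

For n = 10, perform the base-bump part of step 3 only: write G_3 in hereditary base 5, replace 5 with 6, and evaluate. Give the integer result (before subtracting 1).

10 —HB2→ 2^(2 + 1) + 2 —bump→ 3^(3 + 1) + 3 = 84 —(−1)→ 83
83 —HB3→ 3^(3 + 1) + 2 —bump→ 4^(4 + 1) + 2 = 1026 —(−1)→ 1025
1025 —HB4→ 4^(4 + 1) + 1 —bump→ 5^(5 + 1) + 1 = 15626 —(−1)→ 15625
15625 —HB5→ 5^(5 + 1) —bump→ 6^(6 + 1) = 279936 —(−1)→ 279935

279936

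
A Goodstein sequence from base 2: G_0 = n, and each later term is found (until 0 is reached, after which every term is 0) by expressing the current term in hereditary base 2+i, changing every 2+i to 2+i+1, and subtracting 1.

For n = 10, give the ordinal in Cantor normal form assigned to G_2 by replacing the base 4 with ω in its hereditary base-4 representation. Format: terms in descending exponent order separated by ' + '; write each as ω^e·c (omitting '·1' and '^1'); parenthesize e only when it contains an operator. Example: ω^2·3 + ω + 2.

10 —HB2→ 2^(2 + 1) + 2 —bump→ 3^(3 + 1) + 3 = 84 —(−1)→ 83
83 —HB3→ 3^(3 + 1) + 2 —bump→ 4^(4 + 1) + 2 = 1026 —(−1)→ 1025

ω^(ω + 1) + 1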